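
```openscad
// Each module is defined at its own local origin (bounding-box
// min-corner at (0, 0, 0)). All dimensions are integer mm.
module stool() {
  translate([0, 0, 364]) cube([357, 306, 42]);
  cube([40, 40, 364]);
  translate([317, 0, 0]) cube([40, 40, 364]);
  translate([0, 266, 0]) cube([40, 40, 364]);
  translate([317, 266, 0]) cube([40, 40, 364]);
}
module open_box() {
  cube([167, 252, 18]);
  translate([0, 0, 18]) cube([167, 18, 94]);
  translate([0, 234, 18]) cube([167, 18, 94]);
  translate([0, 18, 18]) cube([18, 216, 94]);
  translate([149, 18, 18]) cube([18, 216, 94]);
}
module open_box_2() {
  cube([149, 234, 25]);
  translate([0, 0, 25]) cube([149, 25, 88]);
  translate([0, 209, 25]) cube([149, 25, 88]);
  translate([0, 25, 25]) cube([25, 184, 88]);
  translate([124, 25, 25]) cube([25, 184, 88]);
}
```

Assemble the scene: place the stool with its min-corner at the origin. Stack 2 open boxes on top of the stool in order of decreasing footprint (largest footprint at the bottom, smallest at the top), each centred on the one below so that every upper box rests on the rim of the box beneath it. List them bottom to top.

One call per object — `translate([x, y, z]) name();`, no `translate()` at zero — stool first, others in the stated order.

stool();
translate([95, 27, 406]) open_box();
translate([104, 36, 518]) open_box_2();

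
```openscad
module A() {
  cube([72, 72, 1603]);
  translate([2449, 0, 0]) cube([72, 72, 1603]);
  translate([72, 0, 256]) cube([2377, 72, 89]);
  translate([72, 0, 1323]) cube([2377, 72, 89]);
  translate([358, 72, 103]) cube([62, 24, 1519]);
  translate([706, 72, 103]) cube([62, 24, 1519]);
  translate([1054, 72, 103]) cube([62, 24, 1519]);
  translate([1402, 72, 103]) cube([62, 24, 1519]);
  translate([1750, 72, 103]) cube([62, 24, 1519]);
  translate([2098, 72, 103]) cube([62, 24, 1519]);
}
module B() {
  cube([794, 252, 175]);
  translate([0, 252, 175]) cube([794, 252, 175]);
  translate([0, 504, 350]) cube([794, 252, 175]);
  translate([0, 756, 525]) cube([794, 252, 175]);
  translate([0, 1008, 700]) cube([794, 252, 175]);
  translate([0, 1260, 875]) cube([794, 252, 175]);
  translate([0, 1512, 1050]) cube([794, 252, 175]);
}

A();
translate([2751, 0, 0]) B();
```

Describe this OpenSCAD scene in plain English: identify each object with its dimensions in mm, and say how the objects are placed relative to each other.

A is a fence section. Two 72×72 mm posts, 1603 mm tall, stand on the floor with a clear span of 2377 mm between their inner faces. Two horizontal rails of 72×89 mm section span the gap between the posts with their undersides at z = 256 mm and z = 1323 mm, flush with the posts' −y face. 6 pickets, each 62 mm wide, 24 mm thick and 1519 mm tall, are fixed to the +y face of the rails with their bottoms at z = 103 mm, evenly spaced across the span with equal gaps (rounded down to the nearest mm) at the −x end and between each pair — any rounding remainder accumulates at the +x end.

B is a straight staircase of 7 solid steps. Each step is 794 mm wide (x), 252 mm deep (y, the going) and 175 mm tall (the rise). The first step rests on the floor; each subsequent step sits one going further in +y and one rise higher in +z, directly behind and above the previous step with no overlap.

The staircase is on the floor beside the fence section on its +x side.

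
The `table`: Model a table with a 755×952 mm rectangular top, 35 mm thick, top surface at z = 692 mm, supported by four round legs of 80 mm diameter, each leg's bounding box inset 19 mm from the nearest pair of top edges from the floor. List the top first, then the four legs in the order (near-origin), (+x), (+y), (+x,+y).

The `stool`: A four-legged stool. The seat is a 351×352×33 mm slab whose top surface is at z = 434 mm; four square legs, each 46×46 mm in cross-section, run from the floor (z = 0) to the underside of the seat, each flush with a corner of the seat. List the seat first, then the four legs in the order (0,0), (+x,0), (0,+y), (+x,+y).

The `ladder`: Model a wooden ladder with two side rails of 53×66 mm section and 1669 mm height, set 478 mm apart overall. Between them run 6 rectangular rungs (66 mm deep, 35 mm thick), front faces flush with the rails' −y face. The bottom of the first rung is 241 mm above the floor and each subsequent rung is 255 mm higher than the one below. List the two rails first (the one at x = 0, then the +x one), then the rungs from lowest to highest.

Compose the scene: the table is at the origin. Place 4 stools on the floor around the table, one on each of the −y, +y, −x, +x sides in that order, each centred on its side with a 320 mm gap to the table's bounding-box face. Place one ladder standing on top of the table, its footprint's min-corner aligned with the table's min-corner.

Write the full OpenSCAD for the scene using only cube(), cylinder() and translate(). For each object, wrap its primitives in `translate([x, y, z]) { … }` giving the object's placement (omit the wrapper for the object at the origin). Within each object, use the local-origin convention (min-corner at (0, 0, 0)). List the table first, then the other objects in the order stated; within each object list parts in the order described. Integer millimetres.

translate([0, 0, 657]) cube([755, 952, 35]);
translate([59, 59, 0]) cylinder(h = 657, r = 40);
translate([696, 59, 0]) cylinder(h = 657, r = 40);
translate([59, 893, 0]) cylinder(h = 657, r = 40);
translate([696, 893, 0]) cylinder(h = 657, r = 40);
translate([202, -672, 0]) {
  translate([0, 0, 401]) cube([351, 352, 33]);
  cube([46, 46, 401]);
  translate([305, 0, 0]) cube([46, 46, 401]);
  translate([0, 306, 0]) cube([46, 46, 401]);
  translate([305, 306, 0]) cube([46, 46, 401]);
}
translate([202, 1272, 0]) {
  translate([0, 0, 401]) cube([351, 352, 33]);
  cube([46, 46, 401]);
  translate([305, 0, 0]) cube([46, 46, 401]);
  translate([0, 306, 0]) cube([46, 46, 401]);
  translate([305, 306, 0]) cube([46, 46, 401]);
}
translate([-671, 300, 0]) {
  translate([0, 0, 401]) cube([351, 352, 33]);
  cube([46, 46, 401]);
  translate([305, 0, 0]) cube([46, 46, 401]);
  translate([0, 306, 0]) cube([46, 46, 401]);
  translate([305, 306, 0]) cube([46, 46, 401]);
}
translate([1075, 300, 0]) {
  translate([0, 0, 401]) cube([351, 352, 33]);
  cube([46, 46, 401]);
  translate([305, 0, 0]) cube([46, 46, 401]);
  translate([0, 306, 0]) cube([46, 46, 401]);
  translate([305, 306, 0]) cube([46, 46, 401]);
}
translate([0, 0, 692]) {
  cube([53, 66, 1669]);
  translate([425, 0, 0]) cube([53, 66, 1669]);
  translate([53, 0, 241]) cube([372, 66, 35]);
  translate([53, 0, 496]) cube([372, 66, 35]);
  translate([53, 0, 751]) cube([372, 66, 35]);
  translate([53, 0, 1006]) cube([372, 66, 35]);
  translate([53, 0, 1261]) cube([372, 66, 35]);
  translate([53, 0, 1516]) cube([372, 66, 35]);
}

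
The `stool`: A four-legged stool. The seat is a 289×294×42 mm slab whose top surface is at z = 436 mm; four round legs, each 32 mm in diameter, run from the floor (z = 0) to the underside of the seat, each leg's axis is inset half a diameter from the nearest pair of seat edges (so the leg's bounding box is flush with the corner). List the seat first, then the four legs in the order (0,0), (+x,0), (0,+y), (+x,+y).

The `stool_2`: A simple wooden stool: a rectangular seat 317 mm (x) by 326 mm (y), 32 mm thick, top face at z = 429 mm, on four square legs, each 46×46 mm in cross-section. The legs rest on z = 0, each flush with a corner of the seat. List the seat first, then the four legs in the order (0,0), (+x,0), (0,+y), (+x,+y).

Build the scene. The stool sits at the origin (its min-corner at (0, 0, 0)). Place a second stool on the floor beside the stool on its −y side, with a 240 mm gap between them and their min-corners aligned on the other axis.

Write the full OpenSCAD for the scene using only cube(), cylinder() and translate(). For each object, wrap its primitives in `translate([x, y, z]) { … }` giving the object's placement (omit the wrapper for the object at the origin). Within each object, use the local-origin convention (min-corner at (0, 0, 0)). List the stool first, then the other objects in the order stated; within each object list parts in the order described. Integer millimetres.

translate([0, 0, 394]) cube([289, 294, 42]);
translate([16, 16, 0]) cylinder(h = 394, r = 16);
translate([273, 16, 0]) cylinder(h = 394, r = 16);
translate([16, 278, 0]) cylinder(h = 394, r = 16);
translate([273, 278, 0]) cylinder(h = 394, r = 16);
translate([0, -566, 0]) {
  translate([0, 0, 397]) cube([317, 326, 32]);
  cube([46, 46, 397]);
  translate([271, 0, 0]) cube([46, 46, 397]);
  translate([0, 280, 0]) cube([46, 46, 397]);
  translate([271, 280, 0]) cube([46, 46, 397]);
}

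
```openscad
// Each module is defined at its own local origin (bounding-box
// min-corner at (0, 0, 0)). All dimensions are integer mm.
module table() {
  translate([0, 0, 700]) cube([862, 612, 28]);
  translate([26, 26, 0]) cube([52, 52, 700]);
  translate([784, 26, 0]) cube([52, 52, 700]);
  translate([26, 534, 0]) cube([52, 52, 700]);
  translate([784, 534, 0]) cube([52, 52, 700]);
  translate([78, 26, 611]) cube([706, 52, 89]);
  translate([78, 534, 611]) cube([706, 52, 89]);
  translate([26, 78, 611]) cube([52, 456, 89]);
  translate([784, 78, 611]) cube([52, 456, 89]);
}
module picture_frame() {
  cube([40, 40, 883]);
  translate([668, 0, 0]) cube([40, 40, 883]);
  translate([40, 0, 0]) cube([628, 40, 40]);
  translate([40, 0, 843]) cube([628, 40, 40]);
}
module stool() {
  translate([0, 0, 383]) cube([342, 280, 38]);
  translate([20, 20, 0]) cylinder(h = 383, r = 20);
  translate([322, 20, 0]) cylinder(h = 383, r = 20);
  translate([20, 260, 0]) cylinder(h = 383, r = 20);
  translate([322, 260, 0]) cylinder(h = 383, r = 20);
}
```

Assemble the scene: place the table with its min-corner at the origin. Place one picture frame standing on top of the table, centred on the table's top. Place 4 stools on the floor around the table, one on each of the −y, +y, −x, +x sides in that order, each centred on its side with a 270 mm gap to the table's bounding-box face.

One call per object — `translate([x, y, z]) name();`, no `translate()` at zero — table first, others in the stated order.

table();
translate([77, 286, 728]) picture_frame();
translate([260, -550, 0]) stool();
translate([260, 882, 0]) stool();
translate([-612, 166, 0]) stool();
translate([1132, 166, 0]) stool();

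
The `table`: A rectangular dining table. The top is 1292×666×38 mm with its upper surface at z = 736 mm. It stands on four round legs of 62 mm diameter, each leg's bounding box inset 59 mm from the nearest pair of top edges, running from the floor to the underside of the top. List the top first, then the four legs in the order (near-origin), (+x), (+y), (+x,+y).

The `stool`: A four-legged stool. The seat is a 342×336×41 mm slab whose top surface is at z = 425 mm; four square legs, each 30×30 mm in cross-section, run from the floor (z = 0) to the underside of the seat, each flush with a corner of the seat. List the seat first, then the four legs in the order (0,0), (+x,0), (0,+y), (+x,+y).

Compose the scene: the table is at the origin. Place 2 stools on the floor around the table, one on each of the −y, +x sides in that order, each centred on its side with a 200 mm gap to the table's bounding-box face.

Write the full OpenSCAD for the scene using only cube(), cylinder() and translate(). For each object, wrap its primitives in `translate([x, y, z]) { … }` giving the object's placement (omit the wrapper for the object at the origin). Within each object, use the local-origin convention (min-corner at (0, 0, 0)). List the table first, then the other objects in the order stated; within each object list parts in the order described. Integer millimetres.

translate([0, 0, 698]) cube([1292, 666, 38]);
translate([90, 90, 0]) cylinder(h = 698, r = 31);
translate([1202, 90, 0]) cylinder(h = 698, r = 31);
translate([90, 576, 0]) cylinder(h = 698, r = 31);
translate([1202, 576, 0]) cylinder(h = 698, r = 31);
translate([475, -536, 0]) {
  translate([0, 0, 384]) cube([342, 336, 41]);
  cube([30, 30, 384]);
  translate([312, 0, 0]) cube([30, 30, 384]);
  translate([0, 306, 0]) cube([30, 30, 384]);
  translate([312, 306, 0]) cube([30, 30, 384]);
}
translate([1492, 165, 0]) {
  translate([0, 0, 384]) cube([342, 336, 41]);
  cube([30, 30, 384]);
  translate([312, 0, 0]) cube([30, 30, 384]);
  translate([0, 306, 0]) cube([30, 30, 384]);
  translate([312, 306, 0]) cube([30, 30, 384]);
}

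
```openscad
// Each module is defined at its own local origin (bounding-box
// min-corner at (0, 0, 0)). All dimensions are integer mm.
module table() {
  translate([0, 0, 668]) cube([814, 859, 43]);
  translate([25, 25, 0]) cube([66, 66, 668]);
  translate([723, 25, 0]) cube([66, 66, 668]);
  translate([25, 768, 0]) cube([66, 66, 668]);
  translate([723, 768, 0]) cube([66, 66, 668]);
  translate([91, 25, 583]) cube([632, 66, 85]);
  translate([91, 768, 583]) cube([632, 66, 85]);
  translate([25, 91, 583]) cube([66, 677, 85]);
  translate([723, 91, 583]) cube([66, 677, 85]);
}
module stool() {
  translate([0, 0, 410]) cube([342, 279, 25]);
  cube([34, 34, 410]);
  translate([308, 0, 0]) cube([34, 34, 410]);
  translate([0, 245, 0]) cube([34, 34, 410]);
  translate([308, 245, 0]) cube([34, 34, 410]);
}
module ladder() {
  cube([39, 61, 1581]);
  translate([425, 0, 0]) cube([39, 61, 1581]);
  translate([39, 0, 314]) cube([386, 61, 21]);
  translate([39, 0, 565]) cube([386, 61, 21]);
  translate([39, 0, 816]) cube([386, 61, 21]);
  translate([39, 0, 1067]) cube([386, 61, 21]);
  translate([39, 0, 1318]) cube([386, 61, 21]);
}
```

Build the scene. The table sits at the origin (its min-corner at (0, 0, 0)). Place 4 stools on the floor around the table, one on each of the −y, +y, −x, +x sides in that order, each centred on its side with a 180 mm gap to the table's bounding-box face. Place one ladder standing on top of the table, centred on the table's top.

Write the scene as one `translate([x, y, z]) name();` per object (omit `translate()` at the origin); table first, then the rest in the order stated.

table();
translate([236, -459, 0]) stool();
translate([236, 1039, 0]) stool();
translate([-522, 290, 0]) stool();
translate([994, 290, 0]) stool();
translate([175, 399, 711]) ladder();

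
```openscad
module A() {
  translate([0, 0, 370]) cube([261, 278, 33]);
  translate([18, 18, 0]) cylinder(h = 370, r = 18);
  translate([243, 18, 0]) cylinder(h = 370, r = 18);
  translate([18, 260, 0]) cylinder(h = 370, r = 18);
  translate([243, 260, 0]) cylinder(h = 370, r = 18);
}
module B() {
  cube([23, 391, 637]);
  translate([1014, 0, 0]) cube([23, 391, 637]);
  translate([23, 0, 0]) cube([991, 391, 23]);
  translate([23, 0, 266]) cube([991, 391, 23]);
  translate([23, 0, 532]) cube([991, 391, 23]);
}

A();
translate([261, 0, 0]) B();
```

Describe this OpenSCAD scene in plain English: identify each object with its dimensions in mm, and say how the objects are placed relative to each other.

A is a simple wooden stool: a rectangular seat 261 mm (x) by 278 mm (y), 33 mm thick, top face at z = 403 mm, on four round legs, each 36 mm in diameter. The legs rest on z = 0, each leg's axis is inset half a diameter from the nearest pair of seat edges (so the leg's bounding box is flush with the corner).

B is an open bookshelf. Two side panels, each 23 mm thick, 391 mm deep and 637 mm tall, stand 1037 mm apart (outside-to-outside). Between them sit 3 shelves, each 23 mm thick and 391 mm deep, spanning the full gap between the sides. The bottom shelf rests on the floor (its underside at z = 0) and the clear gap between one shelf's top and the next shelf's underside is 243 mm.

The bookshelf is against the stool's +x side, with their −y faces flush.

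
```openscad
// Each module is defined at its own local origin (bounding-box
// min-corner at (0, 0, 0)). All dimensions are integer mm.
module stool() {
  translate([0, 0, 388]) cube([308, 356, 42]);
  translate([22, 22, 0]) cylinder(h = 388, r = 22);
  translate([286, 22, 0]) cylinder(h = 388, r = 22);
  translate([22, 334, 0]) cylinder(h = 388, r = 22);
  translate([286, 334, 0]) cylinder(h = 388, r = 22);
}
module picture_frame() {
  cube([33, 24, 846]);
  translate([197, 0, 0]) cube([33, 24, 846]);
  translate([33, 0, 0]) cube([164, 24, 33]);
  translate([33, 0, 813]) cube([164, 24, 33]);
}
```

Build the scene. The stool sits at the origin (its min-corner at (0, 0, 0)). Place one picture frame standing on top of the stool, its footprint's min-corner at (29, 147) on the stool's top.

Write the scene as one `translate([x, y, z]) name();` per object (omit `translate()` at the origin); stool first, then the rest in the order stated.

stool();
translate([29, 147, 430]) picture_frame();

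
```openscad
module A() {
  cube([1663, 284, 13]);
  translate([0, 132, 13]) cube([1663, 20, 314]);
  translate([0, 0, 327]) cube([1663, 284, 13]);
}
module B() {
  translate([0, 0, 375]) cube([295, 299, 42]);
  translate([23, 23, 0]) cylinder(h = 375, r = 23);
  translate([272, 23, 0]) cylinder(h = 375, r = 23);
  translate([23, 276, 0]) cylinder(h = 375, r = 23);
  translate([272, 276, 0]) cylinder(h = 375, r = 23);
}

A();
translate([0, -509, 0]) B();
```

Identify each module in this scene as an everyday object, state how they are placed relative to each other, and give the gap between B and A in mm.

The stool's nearest face is 210 mm from the I-beam's −y face.

A is an I-beam. B is a stool. The stool is on the floor beside the I-beam on its −y side. The gap between the stool and the I-beam is 210 mm.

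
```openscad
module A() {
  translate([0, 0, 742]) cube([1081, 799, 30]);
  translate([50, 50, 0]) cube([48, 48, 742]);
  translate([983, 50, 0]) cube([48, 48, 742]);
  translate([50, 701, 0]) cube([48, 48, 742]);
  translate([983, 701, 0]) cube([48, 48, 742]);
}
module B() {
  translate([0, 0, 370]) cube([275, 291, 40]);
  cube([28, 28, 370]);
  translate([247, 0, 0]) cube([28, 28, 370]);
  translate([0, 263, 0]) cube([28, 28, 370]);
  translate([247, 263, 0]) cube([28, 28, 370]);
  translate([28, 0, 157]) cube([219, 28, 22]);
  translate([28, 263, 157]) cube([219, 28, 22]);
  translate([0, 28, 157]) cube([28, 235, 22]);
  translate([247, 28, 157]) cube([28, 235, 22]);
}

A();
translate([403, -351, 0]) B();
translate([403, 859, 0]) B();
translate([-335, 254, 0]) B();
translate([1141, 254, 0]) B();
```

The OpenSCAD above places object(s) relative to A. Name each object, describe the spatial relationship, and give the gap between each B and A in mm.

Each stool's nearest face is 60 mm from the table's bounding box.

A is a table. B is a stool. Four stools sit around the table at the −y, +y, −x, +x sides. The gap between each stool and the table is 60 mm.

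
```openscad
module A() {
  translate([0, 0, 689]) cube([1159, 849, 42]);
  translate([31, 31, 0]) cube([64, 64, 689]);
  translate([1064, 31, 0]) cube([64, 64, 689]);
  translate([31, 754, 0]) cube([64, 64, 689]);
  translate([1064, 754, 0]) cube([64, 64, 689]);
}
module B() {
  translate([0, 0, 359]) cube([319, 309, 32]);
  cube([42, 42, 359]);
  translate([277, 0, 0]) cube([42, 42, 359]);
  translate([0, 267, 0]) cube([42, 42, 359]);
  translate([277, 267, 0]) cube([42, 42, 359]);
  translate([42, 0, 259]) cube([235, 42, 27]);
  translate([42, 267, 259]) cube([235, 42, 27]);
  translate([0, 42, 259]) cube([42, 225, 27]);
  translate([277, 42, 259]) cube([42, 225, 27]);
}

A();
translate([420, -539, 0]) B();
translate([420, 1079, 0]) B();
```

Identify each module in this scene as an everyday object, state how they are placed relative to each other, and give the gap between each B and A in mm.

Each stool's nearest face is 230 mm from the table's bounding box.

A is a table. B is a stool. Two stools sit around the table at the −y, +y sides. The gap between each stool and the table is 230 mm.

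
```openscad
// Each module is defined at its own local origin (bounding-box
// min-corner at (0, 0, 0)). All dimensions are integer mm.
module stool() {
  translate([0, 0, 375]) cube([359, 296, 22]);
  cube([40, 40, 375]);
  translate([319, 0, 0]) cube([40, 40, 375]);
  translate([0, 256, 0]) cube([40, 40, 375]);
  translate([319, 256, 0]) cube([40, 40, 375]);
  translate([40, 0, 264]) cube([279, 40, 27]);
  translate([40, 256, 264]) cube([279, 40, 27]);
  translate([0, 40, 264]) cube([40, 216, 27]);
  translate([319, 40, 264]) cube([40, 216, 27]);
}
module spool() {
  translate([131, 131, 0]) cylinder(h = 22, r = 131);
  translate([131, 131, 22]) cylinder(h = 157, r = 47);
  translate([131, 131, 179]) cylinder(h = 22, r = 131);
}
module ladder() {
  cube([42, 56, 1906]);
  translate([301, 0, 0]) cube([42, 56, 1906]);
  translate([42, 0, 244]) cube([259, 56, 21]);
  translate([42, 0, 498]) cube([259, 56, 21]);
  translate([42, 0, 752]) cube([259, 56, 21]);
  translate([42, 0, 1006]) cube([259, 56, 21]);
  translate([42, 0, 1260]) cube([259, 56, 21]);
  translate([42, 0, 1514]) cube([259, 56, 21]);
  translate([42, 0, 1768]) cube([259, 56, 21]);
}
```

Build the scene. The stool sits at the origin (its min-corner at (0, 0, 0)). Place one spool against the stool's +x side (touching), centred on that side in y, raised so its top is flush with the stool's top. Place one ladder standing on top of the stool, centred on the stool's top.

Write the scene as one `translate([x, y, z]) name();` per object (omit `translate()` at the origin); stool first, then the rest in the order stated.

stool();
translate([359, 17, 196]) spool();
translate([8, 120, 397]) ladder();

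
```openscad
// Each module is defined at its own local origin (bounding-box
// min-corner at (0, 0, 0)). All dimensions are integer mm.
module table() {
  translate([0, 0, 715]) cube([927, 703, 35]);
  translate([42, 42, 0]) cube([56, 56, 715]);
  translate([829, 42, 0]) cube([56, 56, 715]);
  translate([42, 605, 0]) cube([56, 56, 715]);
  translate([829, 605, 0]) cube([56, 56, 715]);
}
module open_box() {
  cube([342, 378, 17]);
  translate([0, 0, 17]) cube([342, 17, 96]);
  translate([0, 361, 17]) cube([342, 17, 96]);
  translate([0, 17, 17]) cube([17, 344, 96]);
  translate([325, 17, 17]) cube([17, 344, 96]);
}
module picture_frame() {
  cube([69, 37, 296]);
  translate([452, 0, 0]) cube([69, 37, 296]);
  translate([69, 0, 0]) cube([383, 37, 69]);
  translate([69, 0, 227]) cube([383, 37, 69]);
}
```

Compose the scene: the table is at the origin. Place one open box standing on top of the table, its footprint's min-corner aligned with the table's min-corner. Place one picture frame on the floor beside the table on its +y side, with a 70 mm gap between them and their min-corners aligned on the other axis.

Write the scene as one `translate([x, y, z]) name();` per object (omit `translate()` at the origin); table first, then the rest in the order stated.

table();
translate([0, 0, 750]) open_box();
translate([0, 773, 0]) picture_frame();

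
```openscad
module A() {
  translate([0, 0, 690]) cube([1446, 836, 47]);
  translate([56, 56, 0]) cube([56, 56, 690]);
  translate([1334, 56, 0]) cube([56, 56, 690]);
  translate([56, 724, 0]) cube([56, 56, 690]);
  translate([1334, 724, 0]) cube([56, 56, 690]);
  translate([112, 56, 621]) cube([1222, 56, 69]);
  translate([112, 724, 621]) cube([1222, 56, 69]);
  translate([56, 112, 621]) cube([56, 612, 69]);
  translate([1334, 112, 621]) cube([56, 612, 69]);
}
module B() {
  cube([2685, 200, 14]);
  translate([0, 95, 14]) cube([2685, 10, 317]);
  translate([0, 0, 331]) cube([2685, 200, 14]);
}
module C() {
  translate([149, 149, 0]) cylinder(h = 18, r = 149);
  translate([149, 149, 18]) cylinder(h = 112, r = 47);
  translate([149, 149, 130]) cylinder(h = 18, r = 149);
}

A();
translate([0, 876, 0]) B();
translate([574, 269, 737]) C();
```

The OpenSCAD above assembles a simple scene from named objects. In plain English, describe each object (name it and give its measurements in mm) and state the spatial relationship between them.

A is a table: top 1446 mm (x) × 836 mm (y), 47 mm thick, upper face at z = 737 mm, on four 56×56 mm square legs, each inset 56 mm from the nearest pair of top edges, running from z = 0 to the bottom of the top. Four apron rails, 56 mm thick and 69 mm tall, run between adjacent legs with their top edges flush with the underside of the top and their outer faces flush with the legs' outer faces.

B is an I-beam lying along x, 2685 mm long. Overall section height 345 mm. Two flanges 200 mm wide (y) and 14 mm thick, one on the floor and one at the top; a web 10 mm thick runs between them, centred on the flange width.

C is a spool: two coaxial disc flanges of radius 149 mm and thickness 18 mm, joined by a core cylinder of radius 47 mm and height 112 mm. The lower flange rests on z = 0 and the three cylinders share a vertical axis.

The I-beam is on the floor beside the table on its +y side. The spool is on top of the table, centred.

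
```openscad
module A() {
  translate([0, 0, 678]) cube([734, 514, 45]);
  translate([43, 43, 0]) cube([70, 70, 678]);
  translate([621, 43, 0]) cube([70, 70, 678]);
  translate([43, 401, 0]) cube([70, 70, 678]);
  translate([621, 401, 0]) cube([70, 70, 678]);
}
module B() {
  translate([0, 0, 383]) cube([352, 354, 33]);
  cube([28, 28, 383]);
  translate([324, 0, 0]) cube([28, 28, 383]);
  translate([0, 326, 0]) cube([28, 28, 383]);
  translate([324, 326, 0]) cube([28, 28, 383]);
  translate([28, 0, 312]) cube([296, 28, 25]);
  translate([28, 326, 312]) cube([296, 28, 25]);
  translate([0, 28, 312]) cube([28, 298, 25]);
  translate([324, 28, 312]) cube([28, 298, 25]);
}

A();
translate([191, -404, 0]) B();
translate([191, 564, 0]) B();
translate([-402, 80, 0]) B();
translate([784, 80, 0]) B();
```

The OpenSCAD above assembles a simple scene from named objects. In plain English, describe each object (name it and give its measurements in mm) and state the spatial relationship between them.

A is a table: top 734 mm (x) × 514 mm (y), 45 mm thick, upper face at z = 723 mm, on four 70×70 mm square legs, each inset 43 mm from the nearest pair of top edges, running from z = 0 to the bottom of the top.

B is a four-legged stool. The seat is 352×354 mm, 33 mm thick, top at z = 416 mm. It stands on four square legs, each 28×28 mm in cross-section, from z = 0 to the seat underside, each flush with a corner of the seat. Four stretchers, 28 mm wide and 25 mm tall, connect adjacent legs with their undersides at z = 312 mm, each running between the inner faces of the legs it joins and aligned with the legs' outer faces on the other axis.

Four stools sit around the table at the −y, +y, −x, +x sides.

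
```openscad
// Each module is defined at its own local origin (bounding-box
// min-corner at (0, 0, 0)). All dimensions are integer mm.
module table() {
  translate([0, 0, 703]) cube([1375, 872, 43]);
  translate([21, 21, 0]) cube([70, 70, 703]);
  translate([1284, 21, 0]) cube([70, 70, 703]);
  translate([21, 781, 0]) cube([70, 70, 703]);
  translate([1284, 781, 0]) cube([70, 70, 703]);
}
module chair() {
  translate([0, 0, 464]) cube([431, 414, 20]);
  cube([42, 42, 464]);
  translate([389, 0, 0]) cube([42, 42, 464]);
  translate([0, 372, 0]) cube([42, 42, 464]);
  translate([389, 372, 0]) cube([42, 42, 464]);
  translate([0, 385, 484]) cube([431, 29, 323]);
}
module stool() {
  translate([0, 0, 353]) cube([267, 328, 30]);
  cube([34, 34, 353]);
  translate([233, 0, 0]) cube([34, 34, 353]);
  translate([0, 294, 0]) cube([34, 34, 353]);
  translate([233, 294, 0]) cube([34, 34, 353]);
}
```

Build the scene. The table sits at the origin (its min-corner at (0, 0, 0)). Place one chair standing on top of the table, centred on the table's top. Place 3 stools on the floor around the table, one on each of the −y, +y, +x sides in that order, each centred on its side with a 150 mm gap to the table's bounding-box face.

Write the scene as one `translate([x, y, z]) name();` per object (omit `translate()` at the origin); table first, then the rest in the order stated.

table();
translate([472, 229, 746]) chair();
translate([554, -478, 0]) stool();
translate([554, 1022, 0]) stool();
translate([1525, 272, 0]) stool();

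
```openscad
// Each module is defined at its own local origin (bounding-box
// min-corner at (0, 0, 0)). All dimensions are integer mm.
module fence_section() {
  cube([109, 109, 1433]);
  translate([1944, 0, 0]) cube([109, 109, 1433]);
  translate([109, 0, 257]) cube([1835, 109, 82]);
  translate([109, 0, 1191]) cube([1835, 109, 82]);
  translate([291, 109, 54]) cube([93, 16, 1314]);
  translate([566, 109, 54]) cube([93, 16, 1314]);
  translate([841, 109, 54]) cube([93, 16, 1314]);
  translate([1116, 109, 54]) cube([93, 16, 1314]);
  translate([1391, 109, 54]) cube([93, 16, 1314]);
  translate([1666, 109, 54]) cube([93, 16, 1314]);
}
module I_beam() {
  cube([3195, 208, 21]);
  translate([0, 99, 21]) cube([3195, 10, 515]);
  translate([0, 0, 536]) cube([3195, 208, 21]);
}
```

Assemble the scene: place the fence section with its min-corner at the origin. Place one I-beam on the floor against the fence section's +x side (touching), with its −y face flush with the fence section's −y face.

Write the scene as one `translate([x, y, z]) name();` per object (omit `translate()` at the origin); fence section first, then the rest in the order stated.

fence_section();
translate([2053, 0, 0]) I_beam();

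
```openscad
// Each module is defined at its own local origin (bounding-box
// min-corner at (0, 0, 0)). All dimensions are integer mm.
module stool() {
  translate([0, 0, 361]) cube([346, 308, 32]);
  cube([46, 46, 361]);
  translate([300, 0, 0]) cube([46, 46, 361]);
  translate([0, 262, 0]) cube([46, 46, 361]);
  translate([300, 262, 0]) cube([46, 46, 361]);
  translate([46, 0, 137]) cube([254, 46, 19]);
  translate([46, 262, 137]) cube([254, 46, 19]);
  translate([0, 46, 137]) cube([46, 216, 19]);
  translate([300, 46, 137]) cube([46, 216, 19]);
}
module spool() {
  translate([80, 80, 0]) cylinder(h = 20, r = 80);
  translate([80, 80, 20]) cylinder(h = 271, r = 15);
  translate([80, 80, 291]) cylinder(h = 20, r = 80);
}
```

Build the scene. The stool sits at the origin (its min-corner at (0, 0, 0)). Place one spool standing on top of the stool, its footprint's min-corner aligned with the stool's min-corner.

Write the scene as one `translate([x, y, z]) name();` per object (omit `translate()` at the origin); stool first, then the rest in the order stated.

stool();
translate([0, 0, 393]) spool();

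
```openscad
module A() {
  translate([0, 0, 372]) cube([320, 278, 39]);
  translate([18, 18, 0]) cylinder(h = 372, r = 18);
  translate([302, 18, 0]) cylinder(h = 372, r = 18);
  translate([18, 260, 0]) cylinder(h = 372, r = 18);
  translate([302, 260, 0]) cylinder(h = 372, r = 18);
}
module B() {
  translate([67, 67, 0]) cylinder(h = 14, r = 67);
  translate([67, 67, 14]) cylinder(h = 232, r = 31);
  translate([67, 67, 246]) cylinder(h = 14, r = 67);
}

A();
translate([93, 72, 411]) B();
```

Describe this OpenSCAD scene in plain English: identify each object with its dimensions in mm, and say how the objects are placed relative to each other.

A is a four-legged stool. The seat is 320×278 mm, 39 mm thick, top at z = 411 mm. It stands on four round legs, each 36 mm in diameter, from z = 0 to the seat underside, each leg's axis is inset half a diameter from the nearest pair of seat edges (so the leg's bounding box is flush with the corner).

B is a spool: two coaxial disc flanges of radius 67 mm and thickness 14 mm, joined by a core cylinder of radius 31 mm and height 232 mm. The lower flange rests on z = 0 and the three cylinders share a vertical axis.

The spool is on top of the stool, centred.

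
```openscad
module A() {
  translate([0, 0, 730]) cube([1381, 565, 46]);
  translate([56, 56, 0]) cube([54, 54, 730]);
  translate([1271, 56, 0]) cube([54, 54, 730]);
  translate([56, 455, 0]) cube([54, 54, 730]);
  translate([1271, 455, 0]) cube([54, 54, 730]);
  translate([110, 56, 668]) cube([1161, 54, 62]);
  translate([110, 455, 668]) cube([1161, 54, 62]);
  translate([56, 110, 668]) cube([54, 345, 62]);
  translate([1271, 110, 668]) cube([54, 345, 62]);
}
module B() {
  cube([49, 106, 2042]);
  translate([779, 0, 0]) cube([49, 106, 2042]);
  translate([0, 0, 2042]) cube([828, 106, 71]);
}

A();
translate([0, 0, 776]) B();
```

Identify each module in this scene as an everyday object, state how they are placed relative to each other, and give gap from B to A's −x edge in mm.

The door frame's min-x is at 0; the table's min-x is 0; gap = 0 mm.

A is a table. B is a door frame. The door frame is on top of the table. The gap from the door frame to the table's −x edge is 0 mm.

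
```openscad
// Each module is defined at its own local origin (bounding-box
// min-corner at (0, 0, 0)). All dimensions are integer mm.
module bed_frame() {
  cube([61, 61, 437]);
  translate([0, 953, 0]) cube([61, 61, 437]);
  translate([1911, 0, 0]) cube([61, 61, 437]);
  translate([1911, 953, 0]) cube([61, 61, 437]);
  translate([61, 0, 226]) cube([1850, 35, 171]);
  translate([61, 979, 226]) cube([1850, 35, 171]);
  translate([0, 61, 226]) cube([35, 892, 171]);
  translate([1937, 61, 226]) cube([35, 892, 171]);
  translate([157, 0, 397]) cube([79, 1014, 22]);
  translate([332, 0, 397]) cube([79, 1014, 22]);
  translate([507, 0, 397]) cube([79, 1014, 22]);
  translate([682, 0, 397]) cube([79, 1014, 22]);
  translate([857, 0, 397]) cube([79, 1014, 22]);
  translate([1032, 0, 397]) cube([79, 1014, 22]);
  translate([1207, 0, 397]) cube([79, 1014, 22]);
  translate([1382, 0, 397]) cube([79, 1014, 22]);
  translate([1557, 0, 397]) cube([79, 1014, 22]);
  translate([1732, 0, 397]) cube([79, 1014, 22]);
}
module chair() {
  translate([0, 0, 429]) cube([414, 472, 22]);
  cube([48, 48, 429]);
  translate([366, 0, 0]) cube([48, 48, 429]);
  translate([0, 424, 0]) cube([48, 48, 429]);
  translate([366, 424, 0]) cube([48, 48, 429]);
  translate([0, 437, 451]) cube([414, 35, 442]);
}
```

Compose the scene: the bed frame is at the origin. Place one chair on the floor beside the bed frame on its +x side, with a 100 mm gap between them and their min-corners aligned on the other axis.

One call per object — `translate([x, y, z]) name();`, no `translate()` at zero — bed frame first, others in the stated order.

bed_frame();
translate([2072, 0, 0]) chair();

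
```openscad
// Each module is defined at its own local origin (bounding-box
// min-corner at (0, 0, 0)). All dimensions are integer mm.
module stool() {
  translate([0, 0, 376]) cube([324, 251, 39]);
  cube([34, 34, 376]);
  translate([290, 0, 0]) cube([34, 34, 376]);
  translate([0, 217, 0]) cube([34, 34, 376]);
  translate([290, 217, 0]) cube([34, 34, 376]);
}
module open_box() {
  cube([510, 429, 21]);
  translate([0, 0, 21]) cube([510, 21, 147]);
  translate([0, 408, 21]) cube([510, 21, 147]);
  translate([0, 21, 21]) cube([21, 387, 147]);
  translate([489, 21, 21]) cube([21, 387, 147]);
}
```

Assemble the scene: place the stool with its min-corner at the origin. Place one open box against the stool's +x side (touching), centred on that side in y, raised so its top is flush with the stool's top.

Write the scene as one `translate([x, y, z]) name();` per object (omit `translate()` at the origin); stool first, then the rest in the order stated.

stool();
translate([324, -89, 247]) open_box();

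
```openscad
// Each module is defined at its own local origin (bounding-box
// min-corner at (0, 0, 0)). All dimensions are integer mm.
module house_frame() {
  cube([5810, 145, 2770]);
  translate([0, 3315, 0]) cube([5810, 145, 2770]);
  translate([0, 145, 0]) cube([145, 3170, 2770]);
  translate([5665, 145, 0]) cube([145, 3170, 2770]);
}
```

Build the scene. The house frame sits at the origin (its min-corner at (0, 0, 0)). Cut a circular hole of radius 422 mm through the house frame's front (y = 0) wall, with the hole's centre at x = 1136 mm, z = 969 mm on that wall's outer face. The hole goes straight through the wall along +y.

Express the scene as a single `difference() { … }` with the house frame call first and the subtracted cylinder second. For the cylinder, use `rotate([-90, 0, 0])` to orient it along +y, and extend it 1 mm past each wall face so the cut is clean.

difference() {
  house_frame();
  translate([1136, -1, 969]) rotate([-90, 0, 0]) cylinder(h = 147, r = 422);
}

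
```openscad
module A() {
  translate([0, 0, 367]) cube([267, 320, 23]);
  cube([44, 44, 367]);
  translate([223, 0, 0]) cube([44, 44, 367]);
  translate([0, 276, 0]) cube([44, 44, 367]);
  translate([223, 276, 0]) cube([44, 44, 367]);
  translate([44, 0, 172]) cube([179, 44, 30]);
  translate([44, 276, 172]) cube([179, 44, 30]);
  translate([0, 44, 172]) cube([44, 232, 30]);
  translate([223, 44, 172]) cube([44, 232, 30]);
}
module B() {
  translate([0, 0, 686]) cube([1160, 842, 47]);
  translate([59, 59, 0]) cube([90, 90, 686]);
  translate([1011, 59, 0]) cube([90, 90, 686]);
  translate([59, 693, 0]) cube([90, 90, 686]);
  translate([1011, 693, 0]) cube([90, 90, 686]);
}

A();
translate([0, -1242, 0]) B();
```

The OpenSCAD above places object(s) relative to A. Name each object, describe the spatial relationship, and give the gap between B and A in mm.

A is a stool. B is a table. The table is on the floor beside the stool on its −y side. The gap between the table and the stool is 400 mm.

The table's nearest face is 400 mm from the stool's −y face.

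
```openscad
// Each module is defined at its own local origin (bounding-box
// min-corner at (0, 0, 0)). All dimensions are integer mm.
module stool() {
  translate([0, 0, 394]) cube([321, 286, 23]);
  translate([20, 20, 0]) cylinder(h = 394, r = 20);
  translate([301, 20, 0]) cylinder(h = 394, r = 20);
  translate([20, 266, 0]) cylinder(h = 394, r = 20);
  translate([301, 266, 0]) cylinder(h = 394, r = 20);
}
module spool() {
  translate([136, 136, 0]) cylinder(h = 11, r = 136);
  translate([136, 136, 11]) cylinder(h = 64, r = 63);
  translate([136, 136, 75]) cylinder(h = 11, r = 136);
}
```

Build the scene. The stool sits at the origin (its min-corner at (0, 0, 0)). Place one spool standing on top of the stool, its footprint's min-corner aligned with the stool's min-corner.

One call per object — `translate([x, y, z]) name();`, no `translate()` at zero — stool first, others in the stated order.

stool();
translate([0, 0, 417]) spool();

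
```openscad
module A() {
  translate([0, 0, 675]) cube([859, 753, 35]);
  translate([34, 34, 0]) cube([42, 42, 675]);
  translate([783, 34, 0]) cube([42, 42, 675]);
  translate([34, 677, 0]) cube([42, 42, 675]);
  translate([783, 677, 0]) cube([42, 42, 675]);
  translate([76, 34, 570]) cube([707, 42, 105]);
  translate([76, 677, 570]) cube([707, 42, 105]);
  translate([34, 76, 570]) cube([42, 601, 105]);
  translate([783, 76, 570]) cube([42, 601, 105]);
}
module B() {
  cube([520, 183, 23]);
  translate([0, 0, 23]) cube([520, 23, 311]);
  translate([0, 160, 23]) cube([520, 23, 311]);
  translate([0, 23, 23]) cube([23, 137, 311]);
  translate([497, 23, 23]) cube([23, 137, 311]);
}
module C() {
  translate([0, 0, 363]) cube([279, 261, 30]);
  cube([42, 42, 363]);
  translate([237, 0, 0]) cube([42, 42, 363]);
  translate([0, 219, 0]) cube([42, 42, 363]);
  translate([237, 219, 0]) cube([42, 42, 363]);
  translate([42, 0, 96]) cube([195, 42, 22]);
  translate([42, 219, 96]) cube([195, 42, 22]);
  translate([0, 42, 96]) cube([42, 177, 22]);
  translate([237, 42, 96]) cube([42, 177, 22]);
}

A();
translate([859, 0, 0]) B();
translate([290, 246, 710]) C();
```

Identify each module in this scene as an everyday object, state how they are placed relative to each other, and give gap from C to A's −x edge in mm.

A is a table. B is an open box. C is a stool. The open box is against the table's +x side, with their −y faces flush. The stool is on top of the table, centred. The gap from the stool to the table's −x edge is 290 mm.

The stool's min-x is at 290; the table's min-x is 0; gap = 290 mm.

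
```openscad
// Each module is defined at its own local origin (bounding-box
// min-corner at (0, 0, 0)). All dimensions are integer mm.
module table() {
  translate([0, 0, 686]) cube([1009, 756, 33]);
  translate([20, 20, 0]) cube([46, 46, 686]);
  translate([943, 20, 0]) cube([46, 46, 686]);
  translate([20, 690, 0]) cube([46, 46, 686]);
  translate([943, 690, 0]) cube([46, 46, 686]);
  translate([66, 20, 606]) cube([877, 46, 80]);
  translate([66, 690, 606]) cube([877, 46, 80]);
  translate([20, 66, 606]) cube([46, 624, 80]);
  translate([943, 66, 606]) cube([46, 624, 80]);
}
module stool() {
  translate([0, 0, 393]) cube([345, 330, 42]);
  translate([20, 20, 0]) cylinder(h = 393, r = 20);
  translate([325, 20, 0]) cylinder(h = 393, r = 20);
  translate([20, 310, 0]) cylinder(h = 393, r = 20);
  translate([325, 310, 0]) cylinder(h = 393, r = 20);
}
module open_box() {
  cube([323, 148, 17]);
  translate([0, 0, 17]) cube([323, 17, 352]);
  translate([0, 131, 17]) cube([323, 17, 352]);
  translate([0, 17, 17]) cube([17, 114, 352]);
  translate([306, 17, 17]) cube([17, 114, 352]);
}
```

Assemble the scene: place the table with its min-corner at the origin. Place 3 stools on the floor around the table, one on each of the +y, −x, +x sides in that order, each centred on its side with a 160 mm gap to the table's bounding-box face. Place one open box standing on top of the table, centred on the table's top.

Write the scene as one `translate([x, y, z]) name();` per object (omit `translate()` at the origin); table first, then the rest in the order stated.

table();
translate([332, 916, 0]) stool();
translate([-505, 213, 0]) stool();
translate([1169, 213, 0]) stool();
translate([343, 304, 719]) open_box();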